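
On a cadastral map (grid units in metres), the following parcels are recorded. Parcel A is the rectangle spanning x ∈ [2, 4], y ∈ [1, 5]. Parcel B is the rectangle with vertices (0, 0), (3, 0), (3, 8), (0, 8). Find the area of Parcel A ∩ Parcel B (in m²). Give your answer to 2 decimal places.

|Parcel A∩Parcel B|: x∈[2,3], y∈[1,5] → 1·4 = 4.

4.00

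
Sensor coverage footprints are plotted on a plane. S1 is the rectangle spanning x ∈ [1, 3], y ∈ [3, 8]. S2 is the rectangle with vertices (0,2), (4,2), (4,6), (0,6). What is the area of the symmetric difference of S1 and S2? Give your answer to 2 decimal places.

|S1∩S2|: x∈[1,3], y∈[3,6] → 2·3 = 6.
|S1 △ S2| = |S1| + |S2| − 2·|S1∩S2| = 10 + 16 − 12 = 14.00.

14.00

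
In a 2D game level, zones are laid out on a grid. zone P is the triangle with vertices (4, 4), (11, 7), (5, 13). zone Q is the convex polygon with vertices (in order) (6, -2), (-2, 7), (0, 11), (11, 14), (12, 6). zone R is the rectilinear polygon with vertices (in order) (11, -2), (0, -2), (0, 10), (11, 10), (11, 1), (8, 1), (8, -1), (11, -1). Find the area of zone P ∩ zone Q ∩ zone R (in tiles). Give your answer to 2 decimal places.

25.00

The intersection is the polygon with vertices (4,4), (4.667,10), (8,10), (11,7).
By the shoelace formula its area is 25.00.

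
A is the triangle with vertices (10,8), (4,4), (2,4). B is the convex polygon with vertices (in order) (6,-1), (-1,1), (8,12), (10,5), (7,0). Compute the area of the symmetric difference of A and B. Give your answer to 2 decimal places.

64.59

|A| = 4, |B| = 68.5, |A∩B| = 3.955.
|A △ B| = |A| + |B| − 2·|A∩B| = 4 + 68.5 − 7.91 = 64.59.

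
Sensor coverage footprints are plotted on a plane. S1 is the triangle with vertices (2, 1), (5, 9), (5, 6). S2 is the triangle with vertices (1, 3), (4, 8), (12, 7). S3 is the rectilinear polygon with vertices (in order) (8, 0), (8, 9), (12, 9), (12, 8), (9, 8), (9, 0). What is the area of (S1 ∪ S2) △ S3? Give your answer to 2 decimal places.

|S1 ∪ S2| = 22.6575.
|(S1 ∪ S2) ∩ S3| = 1.7102.
|(S1 ∪ S2) △ S3| = 22.6575 + 12 − 3.4205 = 31.24.

31.24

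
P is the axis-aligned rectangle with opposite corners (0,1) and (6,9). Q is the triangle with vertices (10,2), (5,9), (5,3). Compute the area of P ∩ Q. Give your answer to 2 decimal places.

5.40

The intersection is the polygon with vertices (6,2.8), (5,3), (5,9), (6,7.6).
By the shoelace formula its area is 5.40.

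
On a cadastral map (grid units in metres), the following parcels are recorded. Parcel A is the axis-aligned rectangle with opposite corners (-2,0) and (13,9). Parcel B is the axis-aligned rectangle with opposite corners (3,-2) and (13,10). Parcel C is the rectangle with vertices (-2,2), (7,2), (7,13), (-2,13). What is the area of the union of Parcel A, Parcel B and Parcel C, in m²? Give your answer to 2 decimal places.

By inclusion–exclusion:
Individual areas: |Parcel A| = 135, |Parcel B| = 120, |Parcel C| = 99.
|Parcel A∩Parcel B|: x∈[3,13], y∈[0,9] → 10·9 = 90.
|Parcel A∩Parcel C|: x∈[-2,7], y∈[2,9] → 9·7 = 63.
|Parcel B∩Parcel C|: x∈[3,7], y∈[2,10] → 4·8 = 32.
|Parcel A∩Parcel B∩Parcel C| = 28.
|Parcel A ∪ Parcel B ∪ Parcel C| = 354 − 185 + 28 = 197.00.

197.00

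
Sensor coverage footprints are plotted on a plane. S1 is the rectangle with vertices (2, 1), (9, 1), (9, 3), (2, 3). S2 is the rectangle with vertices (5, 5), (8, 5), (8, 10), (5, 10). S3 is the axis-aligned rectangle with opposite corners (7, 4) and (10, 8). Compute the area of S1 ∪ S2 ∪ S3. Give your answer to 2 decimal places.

38.00

By inclusion–exclusion:
Individual areas: |S1| = 14, |S2| = 15, |S3| = 12.
|S1∩S2| = 0 (no overlap).
|S1∩S3| = 0 (no overlap).
|S2∩S3|: x∈[7,8], y∈[5,8] → 1·3 = 3.
|S1∩S2∩S3| = 0.
|S1 ∪ S2 ∪ S3| = 41 − 3 + 0 = 38.00.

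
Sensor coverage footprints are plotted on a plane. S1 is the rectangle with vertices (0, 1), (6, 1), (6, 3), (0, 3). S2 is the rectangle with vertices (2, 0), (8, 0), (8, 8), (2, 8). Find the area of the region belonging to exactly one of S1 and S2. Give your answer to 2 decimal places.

44.00

|S1∩S2|: x∈[2,6], y∈[1,3] → 4·2 = 8.
|S1 △ S2| = |S1| + |S2| − 2·|S1∩S2| = 12 + 48 − 16 = 44.00.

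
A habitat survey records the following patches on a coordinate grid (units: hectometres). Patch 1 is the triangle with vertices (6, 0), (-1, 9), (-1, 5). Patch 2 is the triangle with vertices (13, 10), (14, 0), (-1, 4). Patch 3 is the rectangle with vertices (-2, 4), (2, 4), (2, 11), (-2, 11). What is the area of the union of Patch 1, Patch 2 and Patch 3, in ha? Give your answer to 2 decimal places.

101.92

By inclusion–exclusion:
Individual areas: |Patch 1| = 14, |Patch 2| = 73, |Patch 3| = 28.
|Patch 1∩Patch 2| = 4.2952.
|Patch 1∩Patch 3| = 8.5143.
|Patch 2∩Patch 3| = 1.9286.
|Patch 1∩Patch 2∩Patch 3| = 1.6601.
|Patch 1 ∪ Patch 2 ∪ Patch 3| = 115 − 14.738 + 1.6601 = 101.92.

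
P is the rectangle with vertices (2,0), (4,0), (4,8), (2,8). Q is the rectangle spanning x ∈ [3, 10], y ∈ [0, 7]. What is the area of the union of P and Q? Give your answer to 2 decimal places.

By inclusion–exclusion:
Individual areas: |P| = 16, |Q| = 49.
|P∩Q|: x∈[3,4], y∈[0,7] → 1·7 = 7.
|P ∪ Q| = 65 − 7 = 58.00.

58.00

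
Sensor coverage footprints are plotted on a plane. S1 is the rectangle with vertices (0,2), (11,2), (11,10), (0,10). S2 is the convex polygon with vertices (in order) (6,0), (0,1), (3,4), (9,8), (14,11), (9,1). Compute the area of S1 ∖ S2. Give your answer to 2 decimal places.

|S1| = 88, |S1∩S2| = 36.95.
|S1 ∖ S2| = |S1| − |S1∩S2| = 88 − 36.95 = 51.05.

51.05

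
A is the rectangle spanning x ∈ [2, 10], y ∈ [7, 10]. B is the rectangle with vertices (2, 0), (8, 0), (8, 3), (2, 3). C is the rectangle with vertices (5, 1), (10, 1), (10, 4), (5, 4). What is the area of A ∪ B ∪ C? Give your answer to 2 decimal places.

By inclusion–exclusion:
Individual areas: |A| = 24, |B| = 18, |C| = 15.
|A∩B| = 0 (no overlap).
|A∩C| = 0 (no overlap).
|B∩C|: x∈[5,8], y∈[1,3] → 3·2 = 6.
|A∩B∩C| = 0.
|A ∪ B ∪ C| = 57 − 6 + 0 = 51.00.

51.00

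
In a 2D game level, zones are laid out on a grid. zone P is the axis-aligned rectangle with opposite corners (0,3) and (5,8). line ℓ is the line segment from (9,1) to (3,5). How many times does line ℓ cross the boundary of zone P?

The segment meets the boundary at (5,3.667).

1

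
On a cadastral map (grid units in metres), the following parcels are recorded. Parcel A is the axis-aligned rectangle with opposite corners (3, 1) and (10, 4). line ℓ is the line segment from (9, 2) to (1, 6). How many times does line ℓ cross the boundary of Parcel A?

1

The segment meets the boundary at (5,4).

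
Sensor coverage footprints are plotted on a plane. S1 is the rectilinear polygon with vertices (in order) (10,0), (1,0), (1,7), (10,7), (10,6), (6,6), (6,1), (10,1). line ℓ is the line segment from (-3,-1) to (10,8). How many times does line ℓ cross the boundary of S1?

The segment meets the boundary at (8.556,7), (7.111,6), (6,5.231), (1,1.769).

4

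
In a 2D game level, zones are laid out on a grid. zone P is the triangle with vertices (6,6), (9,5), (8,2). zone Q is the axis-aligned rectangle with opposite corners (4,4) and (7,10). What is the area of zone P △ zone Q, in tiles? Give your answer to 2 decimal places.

|zone P| = 5, |zone Q| = 18, |zone P∩zone Q| = 0.8333.
|zone P △ zone Q| = |zone P| + |zone Q| − 2·|zone P∩zone Q| = 5 + 18 − 1.6667 = 21.33.

21.33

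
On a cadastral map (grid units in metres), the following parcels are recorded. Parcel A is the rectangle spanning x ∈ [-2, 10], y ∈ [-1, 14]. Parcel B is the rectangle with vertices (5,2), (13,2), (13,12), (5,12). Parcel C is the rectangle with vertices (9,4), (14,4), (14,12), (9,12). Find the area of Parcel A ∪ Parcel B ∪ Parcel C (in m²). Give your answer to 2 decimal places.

By inclusion–exclusion:
Individual areas: |Parcel A| = 180, |Parcel B| = 80, |Parcel C| = 40.
|Parcel A∩Parcel B|: x∈[5,10], y∈[2,12] → 5·10 = 50.
|Parcel A∩Parcel C|: x∈[9,10], y∈[4,12] → 1·8 = 8.
|Parcel B∩Parcel C|: x∈[9,13], y∈[4,12] → 4·8 = 32.
|Parcel A∩Parcel B∩Parcel C| = 8.
|Parcel A ∪ Parcel B ∪ Parcel C| = 300 − 90 + 8 = 218.00.

218.00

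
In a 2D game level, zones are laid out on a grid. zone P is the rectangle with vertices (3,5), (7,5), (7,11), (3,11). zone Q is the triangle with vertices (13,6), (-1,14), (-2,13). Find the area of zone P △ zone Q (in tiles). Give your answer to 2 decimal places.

|zone P| = 24, |zone Q| = 11, |zone P∩zone Q| = 2.906.
|zone P △ zone Q| = |zone P| + |zone Q| − 2·|zone P∩zone Q| = 24 + 11 − 5.8119 = 29.19.

29.19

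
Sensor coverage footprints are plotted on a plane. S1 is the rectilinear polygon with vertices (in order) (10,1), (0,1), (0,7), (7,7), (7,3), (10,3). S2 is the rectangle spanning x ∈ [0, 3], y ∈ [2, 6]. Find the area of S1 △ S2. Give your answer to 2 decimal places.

|S1| = 48, |S2| = 12, |S1∩S2| = 12.
|S1 △ S2| = |S1| + |S2| − 2·|S1∩S2| = 48 + 12 − 24 = 36.00.

36.00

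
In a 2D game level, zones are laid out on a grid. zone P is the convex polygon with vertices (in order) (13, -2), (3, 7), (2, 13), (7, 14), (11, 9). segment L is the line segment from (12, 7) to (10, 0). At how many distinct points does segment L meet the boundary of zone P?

2

The segment meets the boundary at (10.159,0.557), (11.611,5.639).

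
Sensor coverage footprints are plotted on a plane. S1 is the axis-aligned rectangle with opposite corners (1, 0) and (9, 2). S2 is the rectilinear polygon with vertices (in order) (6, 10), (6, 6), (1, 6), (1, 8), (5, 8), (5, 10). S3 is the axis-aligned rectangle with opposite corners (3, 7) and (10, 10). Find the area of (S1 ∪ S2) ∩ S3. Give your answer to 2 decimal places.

The region (S1 ∪ S2) ∩ S3 is the polygon with vertices (6,7), (3,7), (3,8), (5,8), (5,10), (6,10).
By the shoelace formula its area is 5.00.

5.00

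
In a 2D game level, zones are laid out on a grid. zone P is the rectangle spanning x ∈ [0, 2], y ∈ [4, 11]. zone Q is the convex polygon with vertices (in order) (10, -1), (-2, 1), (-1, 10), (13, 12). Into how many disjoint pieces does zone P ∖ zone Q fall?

1

zone P ∖ zone Q is a single connected region.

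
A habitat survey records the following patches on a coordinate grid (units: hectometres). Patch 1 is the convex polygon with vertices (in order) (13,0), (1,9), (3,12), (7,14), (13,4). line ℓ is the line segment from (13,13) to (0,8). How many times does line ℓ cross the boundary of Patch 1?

The segment meets the boundary at (1.542,8.593), (8.613,11.312).

2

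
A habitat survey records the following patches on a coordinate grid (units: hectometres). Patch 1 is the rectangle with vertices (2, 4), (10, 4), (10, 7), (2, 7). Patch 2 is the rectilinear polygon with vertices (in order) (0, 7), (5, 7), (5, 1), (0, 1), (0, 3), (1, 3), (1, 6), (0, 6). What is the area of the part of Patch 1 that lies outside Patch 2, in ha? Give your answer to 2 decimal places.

|Patch 1| = 24, |Patch 1∩Patch 2| = 9.
|Patch 1 ∖ Patch 2| = |Patch 1| − |Patch 1∩Patch 2| = 24 − 9 = 15.00.

15.00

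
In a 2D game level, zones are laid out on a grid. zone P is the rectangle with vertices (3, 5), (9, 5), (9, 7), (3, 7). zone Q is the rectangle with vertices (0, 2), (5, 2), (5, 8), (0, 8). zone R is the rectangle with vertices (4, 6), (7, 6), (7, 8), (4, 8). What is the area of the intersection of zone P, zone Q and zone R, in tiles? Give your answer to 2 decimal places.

1.00

The intersection is the polygon with vertices (5,7), (5,6), (4,6), (4,7).
By the shoelace formula its area is 1.00.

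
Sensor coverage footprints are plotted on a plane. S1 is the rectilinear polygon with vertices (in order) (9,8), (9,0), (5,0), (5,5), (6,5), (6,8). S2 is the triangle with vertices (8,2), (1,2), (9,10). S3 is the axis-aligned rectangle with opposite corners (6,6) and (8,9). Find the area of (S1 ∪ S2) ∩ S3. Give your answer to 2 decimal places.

4.50

The region (S1 ∪ S2) ∩ S3 is the polygon with vertices (6,8), (7,8), (8,9), (8,6), (6,6), (6,7).
By the shoelace formula its area is 4.50.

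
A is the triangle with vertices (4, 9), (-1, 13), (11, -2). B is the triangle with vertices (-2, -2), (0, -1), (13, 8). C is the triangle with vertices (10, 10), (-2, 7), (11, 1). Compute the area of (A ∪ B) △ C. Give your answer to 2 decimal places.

56.19

|A ∪ B| = 15.899.
|(A ∪ B) ∩ C| = 7.6061.
|(A ∪ B) △ C| = 15.899 + 55.5 − 15.2121 = 56.19.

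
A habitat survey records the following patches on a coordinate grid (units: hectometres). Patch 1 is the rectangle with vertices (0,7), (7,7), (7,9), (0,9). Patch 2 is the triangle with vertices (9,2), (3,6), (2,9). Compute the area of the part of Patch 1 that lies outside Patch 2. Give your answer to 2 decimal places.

12.67

|Patch 1| = 14, |Patch 1∩Patch 2| = 1.3333.
|Patch 1 ∖ Patch 2| = |Patch 1| − |Patch 1∩Patch 2| = 14 − 1.3333 = 12.67.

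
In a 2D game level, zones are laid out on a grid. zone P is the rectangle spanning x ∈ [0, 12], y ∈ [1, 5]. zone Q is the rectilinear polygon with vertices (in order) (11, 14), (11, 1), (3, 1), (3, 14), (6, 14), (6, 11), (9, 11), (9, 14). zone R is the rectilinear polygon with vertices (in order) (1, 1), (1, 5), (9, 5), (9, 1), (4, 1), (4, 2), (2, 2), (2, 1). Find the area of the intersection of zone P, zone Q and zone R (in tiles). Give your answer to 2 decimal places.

23.00

The intersection is the polygon with vertices (4,1), (4,2), (3,2), (3,5), (9,5), (9,1).
By the shoelace formula its area is 23.00.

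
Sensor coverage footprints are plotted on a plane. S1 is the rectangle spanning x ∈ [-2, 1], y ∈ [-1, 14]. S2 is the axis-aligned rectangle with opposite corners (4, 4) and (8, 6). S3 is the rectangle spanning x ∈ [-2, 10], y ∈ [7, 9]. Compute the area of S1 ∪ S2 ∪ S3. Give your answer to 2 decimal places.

71.00

By inclusion–exclusion:
Individual areas: |S1| = 45, |S2| = 8, |S3| = 24.
|S1∩S2| = 0 (no overlap).
|S1∩S3|: x∈[-2,1], y∈[7,9] → 3·2 = 6.
|S2∩S3| = 0 (no overlap).
|S1∩S2∩S3| = 0.
|S1 ∪ S2 ∪ S3| = 77 − 6 + 0 = 71.00.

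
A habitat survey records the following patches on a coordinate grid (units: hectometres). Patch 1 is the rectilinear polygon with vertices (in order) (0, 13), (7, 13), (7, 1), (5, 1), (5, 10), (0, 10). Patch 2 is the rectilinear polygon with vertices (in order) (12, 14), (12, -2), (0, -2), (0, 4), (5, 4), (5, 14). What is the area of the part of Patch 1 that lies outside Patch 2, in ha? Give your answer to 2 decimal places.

|Patch 1| = 39, |Patch 1∩Patch 2| = 24.
|Patch 1 ∖ Patch 2| = |Patch 1| − |Patch 1∩Patch 2| = 39 − 24 = 15.00.

15.00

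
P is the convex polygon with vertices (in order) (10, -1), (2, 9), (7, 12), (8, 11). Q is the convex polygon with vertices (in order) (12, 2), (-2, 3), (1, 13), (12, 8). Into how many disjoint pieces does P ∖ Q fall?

2

P ∖ Q splits into 2 disjoint pieces (area 3.3574, area 2.9951).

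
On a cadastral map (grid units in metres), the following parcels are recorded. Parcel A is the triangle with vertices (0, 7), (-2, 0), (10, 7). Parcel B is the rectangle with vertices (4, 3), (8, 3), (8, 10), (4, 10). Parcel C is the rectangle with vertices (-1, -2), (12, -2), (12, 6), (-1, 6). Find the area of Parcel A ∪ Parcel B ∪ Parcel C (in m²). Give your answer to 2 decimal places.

126.74

By inclusion–exclusion:
Individual areas: |Parcel A| = 35, |Parcel B| = 28, |Parcel C| = 104.
|Parcel A∩Parcel B| = 9.3333.
|Parcel A∩Parcel C| = 24.256.
|Parcel B∩Parcel C|: x∈[4,8], y∈[3,6] → 4·3 = 12.
|Parcel A∩Parcel B∩Parcel C| = 5.3333.
|Parcel A ∪ Parcel B ∪ Parcel C| = 167 − 45.5893 + 5.3333 = 126.74.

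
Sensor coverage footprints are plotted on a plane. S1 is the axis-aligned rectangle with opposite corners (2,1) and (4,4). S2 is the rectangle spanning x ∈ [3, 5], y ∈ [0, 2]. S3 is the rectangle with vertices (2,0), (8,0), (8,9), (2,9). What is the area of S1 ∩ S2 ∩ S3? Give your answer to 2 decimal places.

1.00

The intersection is the polygon with vertices (3,1), (3,2), (4,2), (4,1).
By the shoelace formula its area is 1.00.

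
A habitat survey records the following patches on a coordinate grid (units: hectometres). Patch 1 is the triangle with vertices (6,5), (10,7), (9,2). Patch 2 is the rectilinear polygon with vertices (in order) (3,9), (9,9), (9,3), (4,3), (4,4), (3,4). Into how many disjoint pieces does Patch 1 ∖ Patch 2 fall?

1

Patch 1 ∖ Patch 2 is a single connected region.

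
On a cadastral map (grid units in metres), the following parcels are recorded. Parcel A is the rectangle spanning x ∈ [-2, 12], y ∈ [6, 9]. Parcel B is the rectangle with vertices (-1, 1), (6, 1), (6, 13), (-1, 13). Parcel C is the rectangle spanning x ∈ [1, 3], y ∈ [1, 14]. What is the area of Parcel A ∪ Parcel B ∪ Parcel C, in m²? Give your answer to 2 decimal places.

By inclusion–exclusion:
Individual areas: |Parcel A| = 42, |Parcel B| = 84, |Parcel C| = 26.
|Parcel A∩Parcel B|: x∈[-1,6], y∈[6,9] → 7·3 = 21.
|Parcel A∩Parcel C|: x∈[1,3], y∈[6,9] → 2·3 = 6.
|Parcel B∩Parcel C|: x∈[1,3], y∈[1,13] → 2·12 = 24.
|Parcel A∩Parcel B∩Parcel C| = 6.
|Parcel A ∪ Parcel B ∪ Parcel C| = 152 − 51 + 6 = 107.00.

107.00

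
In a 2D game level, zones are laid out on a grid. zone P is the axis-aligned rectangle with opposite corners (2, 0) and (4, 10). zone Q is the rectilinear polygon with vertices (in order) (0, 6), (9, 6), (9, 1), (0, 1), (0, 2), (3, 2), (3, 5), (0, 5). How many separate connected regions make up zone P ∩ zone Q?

zone P ∩ zone Q is a single connected region.

1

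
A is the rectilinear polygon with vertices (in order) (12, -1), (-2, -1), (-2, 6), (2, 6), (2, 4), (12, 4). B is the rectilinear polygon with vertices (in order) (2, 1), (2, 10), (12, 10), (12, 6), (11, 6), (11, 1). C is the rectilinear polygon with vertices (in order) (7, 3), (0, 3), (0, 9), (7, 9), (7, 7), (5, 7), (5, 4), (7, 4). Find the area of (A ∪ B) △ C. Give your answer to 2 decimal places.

|A ∪ B| = 136.
|(A ∪ B) ∩ C| = 30.
|(A ∪ B) △ C| = 136 + 36 − 60 = 112.00.

112.00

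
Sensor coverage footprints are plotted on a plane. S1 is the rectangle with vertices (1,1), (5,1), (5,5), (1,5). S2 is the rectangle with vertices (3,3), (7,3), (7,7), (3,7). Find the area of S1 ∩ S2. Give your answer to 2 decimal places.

4.00

|S1∩S2|: x∈[3,5], y∈[3,5] → 2·2 = 4.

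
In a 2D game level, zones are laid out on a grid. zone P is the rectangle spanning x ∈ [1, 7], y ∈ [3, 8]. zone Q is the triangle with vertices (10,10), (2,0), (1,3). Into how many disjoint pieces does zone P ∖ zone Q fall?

zone P ∖ zone Q splits into 2 disjoint pieces (area 4.225, area 16).

2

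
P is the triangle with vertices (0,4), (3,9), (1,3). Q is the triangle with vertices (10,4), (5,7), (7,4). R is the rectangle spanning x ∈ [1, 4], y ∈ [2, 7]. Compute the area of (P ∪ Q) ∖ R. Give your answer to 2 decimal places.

|P ∪ Q| = 8.5.
|(P ∪ Q) ∩ R| = 2.1333.
|(P ∪ Q) ∖ R| = 8.5 − 2.1333 = 6.37.

6.37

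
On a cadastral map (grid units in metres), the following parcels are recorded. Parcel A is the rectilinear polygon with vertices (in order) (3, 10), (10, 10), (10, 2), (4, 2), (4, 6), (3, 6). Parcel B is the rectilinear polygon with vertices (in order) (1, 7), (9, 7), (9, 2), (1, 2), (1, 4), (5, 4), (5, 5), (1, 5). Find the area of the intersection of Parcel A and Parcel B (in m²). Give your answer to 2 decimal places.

25.00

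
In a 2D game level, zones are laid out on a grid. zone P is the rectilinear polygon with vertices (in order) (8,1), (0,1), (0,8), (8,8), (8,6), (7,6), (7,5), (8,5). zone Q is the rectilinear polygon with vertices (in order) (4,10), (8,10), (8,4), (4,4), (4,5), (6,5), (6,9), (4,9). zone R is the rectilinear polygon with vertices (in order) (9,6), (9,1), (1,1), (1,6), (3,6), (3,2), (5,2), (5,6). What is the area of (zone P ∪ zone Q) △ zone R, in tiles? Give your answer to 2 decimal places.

40.00

|zone P ∪ zone Q| = 62.
|(zone P ∪ zone Q) ∩ zone R| = 27.
|(zone P ∪ zone Q) △ zone R| = 62 + 32 − 54 = 40.00.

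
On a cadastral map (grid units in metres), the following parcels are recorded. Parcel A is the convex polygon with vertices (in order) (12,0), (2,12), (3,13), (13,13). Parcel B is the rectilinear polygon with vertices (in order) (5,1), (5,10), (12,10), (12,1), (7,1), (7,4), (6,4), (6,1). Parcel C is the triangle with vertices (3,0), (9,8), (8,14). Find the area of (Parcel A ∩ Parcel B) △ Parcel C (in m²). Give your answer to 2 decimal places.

|Parcel A ∩ Parcel B| = 40.1833.
|(Parcel A ∩ Parcel B) ∩ Parcel C| = 9.3685.
|(Parcel A ∩ Parcel B) △ Parcel C| = 40.1833 + 22 − 18.7369 = 43.45.

43.45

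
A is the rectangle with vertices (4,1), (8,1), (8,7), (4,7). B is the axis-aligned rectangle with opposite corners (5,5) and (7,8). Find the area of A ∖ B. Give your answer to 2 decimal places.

|A∩B|: x∈[5,7], y∈[5,7] → 2·2 = 4.
|A| = 24.
|A ∖ B| = |A| − |A∩B| = 24 − 4 = 20.00.

20.00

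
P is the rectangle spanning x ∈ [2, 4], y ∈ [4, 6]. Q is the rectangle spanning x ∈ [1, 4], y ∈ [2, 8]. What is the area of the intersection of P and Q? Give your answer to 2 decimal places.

4.00

|P∩Q|: x∈[2,4], y∈[4,6] → 2·2 = 4.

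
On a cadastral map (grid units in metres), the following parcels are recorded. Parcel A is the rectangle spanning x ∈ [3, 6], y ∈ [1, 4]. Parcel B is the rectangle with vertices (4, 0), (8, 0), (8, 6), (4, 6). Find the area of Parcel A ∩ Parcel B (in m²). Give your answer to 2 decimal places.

6.00

|Parcel A∩Parcel B|: x∈[4,6], y∈[1,4] → 2·3 = 6.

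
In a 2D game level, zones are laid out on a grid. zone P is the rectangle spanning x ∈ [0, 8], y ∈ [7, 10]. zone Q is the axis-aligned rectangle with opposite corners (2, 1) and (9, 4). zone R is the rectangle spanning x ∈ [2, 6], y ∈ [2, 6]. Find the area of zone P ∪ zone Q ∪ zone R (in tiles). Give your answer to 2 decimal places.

53.00

By inclusion–exclusion:
Individual areas: |zone P| = 24, |zone Q| = 21, |zone R| = 16.
|zone P∩zone Q| = 0 (no overlap).
|zone P∩zone R| = 0 (no overlap).
|zone Q∩zone R|: x∈[2,6], y∈[2,4] → 4·2 = 8.
|zone P∩zone Q∩zone R| = 0.
|zone P ∪ zone Q ∪ zone R| = 61 − 8 + 0 = 53.00.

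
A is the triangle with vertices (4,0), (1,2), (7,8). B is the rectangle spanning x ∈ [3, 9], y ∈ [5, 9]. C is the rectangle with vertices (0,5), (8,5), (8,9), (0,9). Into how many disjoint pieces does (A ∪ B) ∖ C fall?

(A ∪ B) ∖ C splits into 2 disjoint pieces (area 12.1875, area 4).

2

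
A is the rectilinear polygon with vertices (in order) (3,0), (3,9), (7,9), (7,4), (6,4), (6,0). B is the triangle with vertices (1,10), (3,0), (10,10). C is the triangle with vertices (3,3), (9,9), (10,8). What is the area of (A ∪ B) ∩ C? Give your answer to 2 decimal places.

The region (A ∪ B) ∩ C is the polygon with vertices (7.2,6), (3,3), (9,9), (9.177,8.823).
By the shoelace formula its area is 4.02.

4.02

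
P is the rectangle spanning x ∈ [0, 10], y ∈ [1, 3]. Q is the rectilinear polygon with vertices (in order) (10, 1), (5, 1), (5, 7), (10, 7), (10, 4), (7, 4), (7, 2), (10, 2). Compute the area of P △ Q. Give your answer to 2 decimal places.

30.00

|P| = 20, |Q| = 24, |P∩Q| = 7.
|P △ Q| = |P| + |Q| − 2·|P∩Q| = 20 + 24 − 14 = 30.00.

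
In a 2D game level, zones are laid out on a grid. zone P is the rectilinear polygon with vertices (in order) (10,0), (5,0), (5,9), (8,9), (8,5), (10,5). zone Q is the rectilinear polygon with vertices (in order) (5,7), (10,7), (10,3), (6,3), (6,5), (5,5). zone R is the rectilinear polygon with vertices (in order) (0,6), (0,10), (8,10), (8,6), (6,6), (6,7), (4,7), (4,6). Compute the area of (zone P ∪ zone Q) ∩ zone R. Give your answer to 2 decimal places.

The region (zone P ∪ zone Q) ∩ zone R is the polygon with vertices (5,9), (8,9), (8,7), (8,6), (6,6), (6,7), (5,7).
By the shoelace formula its area is 8.00.

8.00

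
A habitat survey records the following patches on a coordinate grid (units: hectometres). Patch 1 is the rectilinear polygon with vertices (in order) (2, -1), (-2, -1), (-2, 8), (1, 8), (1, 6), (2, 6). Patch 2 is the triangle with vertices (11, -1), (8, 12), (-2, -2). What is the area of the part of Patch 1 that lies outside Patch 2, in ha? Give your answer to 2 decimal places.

|Patch 1| = 34, |Patch 1∩Patch 2| = 7.5571.
|Patch 1 ∖ Patch 2| = |Patch 1| − |Patch 1∩Patch 2| = 34 − 7.5571 = 26.44.

26.44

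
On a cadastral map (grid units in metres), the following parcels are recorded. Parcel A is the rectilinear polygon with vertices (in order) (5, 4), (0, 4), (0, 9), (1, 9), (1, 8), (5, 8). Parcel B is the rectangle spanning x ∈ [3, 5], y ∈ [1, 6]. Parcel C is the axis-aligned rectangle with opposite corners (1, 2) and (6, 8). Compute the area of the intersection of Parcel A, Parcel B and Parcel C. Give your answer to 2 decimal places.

The intersection is the polygon with vertices (3,6), (5,6), (5,4), (3,4).
By the shoelace formula its area is 4.00.

4.00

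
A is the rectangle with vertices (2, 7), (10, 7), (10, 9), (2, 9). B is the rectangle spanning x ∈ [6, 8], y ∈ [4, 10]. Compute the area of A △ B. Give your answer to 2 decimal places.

|A∩B|: x∈[6,8], y∈[7,9] → 2·2 = 4.
|A △ B| = |A| + |B| − 2·|A∩B| = 16 + 12 − 8 = 20.00.

20.00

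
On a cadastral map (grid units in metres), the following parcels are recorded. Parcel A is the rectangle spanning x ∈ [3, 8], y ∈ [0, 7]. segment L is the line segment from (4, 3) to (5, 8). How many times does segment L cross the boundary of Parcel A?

1

The segment meets the boundary at (4.8,7).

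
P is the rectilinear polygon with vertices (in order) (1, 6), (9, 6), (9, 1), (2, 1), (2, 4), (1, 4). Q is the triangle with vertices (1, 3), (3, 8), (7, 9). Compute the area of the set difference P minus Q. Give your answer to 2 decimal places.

|P| = 37, |P∩Q| = 2.4.
|P ∖ Q| = |P| − |P∩Q| = 37 − 2.4 = 34.60.

34.60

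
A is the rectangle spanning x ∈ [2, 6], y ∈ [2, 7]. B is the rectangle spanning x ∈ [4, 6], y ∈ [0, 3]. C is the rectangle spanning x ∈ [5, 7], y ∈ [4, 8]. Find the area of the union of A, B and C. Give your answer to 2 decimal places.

29.00

By inclusion–exclusion:
Individual areas: |A| = 20, |B| = 6, |C| = 8.
|A∩B|: x∈[4,6], y∈[2,3] → 2·1 = 2.
|A∩C|: x∈[5,6], y∈[4,7] → 1·3 = 3.
|B∩C| = 0 (no overlap).
|A∩B∩C| = 0.
|A ∪ B ∪ C| = 34 − 5 + 0 = 29.00.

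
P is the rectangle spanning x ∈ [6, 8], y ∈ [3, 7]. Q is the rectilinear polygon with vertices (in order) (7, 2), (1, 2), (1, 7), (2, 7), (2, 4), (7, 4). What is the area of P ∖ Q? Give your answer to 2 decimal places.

7.00

|P| = 8, |P∩Q| = 1.
|P ∖ Q| = |P| − |P∩Q| = 8 − 1 = 7.00.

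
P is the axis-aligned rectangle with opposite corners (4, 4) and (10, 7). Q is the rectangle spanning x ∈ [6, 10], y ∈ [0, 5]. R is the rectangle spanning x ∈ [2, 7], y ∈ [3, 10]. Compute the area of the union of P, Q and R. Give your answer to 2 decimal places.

59.00

By inclusion–exclusion:
Individual areas: |P| = 18, |Q| = 20, |R| = 35.
|P∩Q|: x∈[6,10], y∈[4,5] → 4·1 = 4.
|P∩R|: x∈[4,7], y∈[4,7] → 3·3 = 9.
|Q∩R|: x∈[6,7], y∈[3,5] → 1·2 = 2.
|P∩Q∩R| = 1.
|P ∪ Q ∪ R| = 73 − 15 + 1 = 59.00.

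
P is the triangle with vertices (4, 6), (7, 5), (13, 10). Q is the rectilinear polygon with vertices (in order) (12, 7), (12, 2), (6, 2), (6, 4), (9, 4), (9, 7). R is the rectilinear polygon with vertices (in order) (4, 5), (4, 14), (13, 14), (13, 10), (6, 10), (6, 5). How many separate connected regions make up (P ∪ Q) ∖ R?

(P ∪ Q) ∖ R is a single connected region.

1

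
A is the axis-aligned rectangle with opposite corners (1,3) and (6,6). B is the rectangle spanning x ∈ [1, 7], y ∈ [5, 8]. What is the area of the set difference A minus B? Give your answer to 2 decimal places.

|A∩B|: x∈[1,6], y∈[5,6] → 5·1 = 5.
|A| = 15.
|A ∖ B| = |A| − |A∩B| = 15 − 5 = 10.00.

10.00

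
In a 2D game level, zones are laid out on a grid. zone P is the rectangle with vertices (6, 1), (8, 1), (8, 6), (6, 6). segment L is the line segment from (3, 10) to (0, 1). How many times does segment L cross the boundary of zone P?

0

The segment lies entirely outside zone P and never meets its boundary.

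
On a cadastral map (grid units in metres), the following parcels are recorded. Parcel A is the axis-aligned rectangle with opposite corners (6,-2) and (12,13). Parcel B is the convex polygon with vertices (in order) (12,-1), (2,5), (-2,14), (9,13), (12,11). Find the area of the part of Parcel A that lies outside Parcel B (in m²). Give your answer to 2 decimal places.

|Parcel A| = 90, |Parcel A∩Parcel B| = 70.2.
|Parcel A ∖ Parcel B| = |Parcel A| − |Parcel A∩Parcel B| = 90 − 70.2 = 19.80.

19.80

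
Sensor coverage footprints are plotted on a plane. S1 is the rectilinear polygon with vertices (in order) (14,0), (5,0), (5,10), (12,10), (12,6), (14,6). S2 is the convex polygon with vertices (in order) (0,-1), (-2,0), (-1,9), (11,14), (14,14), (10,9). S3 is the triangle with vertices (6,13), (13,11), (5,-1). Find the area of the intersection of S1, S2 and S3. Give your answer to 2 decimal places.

14.54

The intersection is the polygon with vertices (10.8,10), (10,9), (5.385,4.385), (5.786,10).
By the shoelace formula its area is 14.54.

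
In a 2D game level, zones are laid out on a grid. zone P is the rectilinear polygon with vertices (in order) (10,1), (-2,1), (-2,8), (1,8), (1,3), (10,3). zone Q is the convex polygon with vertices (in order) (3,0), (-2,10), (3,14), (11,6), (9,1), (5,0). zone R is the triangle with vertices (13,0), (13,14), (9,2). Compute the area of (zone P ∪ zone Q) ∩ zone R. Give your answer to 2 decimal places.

The region (zone P ∪ zone Q) ∩ zone R is the polygon with vertices (11,6), (9.8,3), (10,3), (10,1.5), (9,2), (10.5,6.5).
By the shoelace formula its area is 2.95.

2.95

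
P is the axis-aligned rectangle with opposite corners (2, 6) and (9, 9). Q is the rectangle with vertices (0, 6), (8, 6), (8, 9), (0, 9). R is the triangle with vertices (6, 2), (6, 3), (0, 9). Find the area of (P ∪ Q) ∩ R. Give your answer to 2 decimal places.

0.64

The region (P ∪ Q) ∩ R is the polygon with vertices (2.571,6), (0,9), (3,6).
By the shoelace formula its area is 0.64.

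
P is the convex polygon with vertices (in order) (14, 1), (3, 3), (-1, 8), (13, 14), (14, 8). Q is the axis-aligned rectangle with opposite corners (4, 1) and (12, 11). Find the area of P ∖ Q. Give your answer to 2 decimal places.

|P| = 121, |P∩Q| = 70.4156.
|P ∖ Q| = |P| − |P∩Q| = 121 − 70.4156 = 50.58.

50.58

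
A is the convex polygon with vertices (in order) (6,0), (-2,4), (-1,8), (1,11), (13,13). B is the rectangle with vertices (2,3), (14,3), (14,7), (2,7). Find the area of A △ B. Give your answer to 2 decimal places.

101.96

|A| = 107.5, |B| = 48, |A∩B| = 26.7692.
|A △ B| = |A| + |B| − 2·|A∩B| = 107.5 + 48 − 53.5385 = 101.96.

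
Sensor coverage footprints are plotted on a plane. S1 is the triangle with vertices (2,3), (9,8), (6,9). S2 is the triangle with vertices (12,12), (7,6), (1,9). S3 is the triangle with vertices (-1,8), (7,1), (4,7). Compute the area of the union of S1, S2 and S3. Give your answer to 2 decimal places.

By inclusion–exclusion:
Individual areas: |S1| = 11, |S2| = 25.5, |S3| = 13.5.
|S1∩S2| = 5.9941.
|S1∩S3| = 2.0595.
|S2∩S3| = 0.
|S1∩S2∩S3| = 0.
|S1 ∪ S2 ∪ S3| = 50 − 8.0536 + 0 = 41.95.

41.95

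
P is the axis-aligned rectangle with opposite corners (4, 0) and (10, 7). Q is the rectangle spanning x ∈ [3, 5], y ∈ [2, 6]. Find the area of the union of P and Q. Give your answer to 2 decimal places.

By inclusion–exclusion:
Individual areas: |P| = 42, |Q| = 8.
|P∩Q|: x∈[4,5], y∈[2,6] → 1·4 = 4.
|P ∪ Q| = 50 − 4 = 46.00.

46.00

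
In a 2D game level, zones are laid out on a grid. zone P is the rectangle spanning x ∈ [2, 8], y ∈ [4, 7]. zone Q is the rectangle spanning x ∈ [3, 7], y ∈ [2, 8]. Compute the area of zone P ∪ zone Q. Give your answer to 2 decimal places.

30.00

By inclusion–exclusion:
Individual areas: |zone P| = 18, |zone Q| = 24.
|zone P∩zone Q|: x∈[3,7], y∈[4,7] → 4·3 = 12.
|zone P ∪ zone Q| = 42 − 12 = 30.00.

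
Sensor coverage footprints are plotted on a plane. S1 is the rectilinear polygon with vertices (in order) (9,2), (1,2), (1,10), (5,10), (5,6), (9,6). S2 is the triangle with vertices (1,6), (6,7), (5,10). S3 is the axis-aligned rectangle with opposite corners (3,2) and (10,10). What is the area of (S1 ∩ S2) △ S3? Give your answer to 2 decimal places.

|S1 ∩ S2| = 6.4.
|(S1 ∩ S2) ∩ S3| = 4.8.
|(S1 ∩ S2) △ S3| = 6.4 + 56 − 9.6 = 52.80.

52.80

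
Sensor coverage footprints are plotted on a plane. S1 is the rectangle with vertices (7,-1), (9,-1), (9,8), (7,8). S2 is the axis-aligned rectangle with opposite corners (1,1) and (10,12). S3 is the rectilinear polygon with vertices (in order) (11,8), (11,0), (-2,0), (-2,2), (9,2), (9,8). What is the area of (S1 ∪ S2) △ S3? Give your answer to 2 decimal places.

|S1 ∪ S2| = 103.
|(S1 ∪ S2) ∩ S3| = 17.
|(S1 ∪ S2) △ S3| = 103 + 38 − 34 = 107.00.

107.00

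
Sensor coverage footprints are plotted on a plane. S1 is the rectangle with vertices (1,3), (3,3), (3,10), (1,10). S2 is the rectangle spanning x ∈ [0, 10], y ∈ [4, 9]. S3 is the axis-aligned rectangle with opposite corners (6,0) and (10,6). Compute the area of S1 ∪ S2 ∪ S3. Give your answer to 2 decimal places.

By inclusion–exclusion:
Individual areas: |S1| = 14, |S2| = 50, |S3| = 24.
|S1∩S2|: x∈[1,3], y∈[4,9] → 2·5 = 10.
|S1∩S3| = 0 (no overlap).
|S2∩S3|: x∈[6,10], y∈[4,6] → 4·2 = 8.
|S1∩S2∩S3| = 0.
|S1 ∪ S2 ∪ S3| = 88 − 18 + 0 = 70.00.

70.00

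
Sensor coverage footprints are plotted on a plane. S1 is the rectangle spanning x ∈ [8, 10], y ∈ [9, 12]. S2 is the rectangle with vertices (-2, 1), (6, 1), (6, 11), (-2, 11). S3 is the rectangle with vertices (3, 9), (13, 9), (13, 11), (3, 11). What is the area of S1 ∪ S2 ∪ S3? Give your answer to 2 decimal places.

By inclusion–exclusion:
Individual areas: |S1| = 6, |S2| = 80, |S3| = 20.
|S1∩S2| = 0 (no overlap).
|S1∩S3|: x∈[8,10], y∈[9,11] → 2·2 = 4.
|S2∩S3|: x∈[3,6], y∈[9,11] → 3·2 = 6.
|S1∩S2∩S3| = 0.
|S1 ∪ S2 ∪ S3| = 106 − 10 + 0 = 96.00.

96.00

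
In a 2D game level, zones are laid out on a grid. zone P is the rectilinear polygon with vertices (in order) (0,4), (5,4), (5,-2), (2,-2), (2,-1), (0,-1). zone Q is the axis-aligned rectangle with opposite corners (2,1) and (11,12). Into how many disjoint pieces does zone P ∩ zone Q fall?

zone P ∩ zone Q is a single connected region.

1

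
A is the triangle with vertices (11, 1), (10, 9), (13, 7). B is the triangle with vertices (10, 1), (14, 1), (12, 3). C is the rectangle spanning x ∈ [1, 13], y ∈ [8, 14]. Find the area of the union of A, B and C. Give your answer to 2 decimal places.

By inclusion–exclusion:
Individual areas: |A| = 11, |B| = 4, |C| = 72.
|A∩B| = 0.3056.
|A∩C| = 0.6875.
|B∩C| = 0.
|A∩B∩C| = 0.
|A ∪ B ∪ C| = 87 − 0.9931 + 0 = 86.01.

86.01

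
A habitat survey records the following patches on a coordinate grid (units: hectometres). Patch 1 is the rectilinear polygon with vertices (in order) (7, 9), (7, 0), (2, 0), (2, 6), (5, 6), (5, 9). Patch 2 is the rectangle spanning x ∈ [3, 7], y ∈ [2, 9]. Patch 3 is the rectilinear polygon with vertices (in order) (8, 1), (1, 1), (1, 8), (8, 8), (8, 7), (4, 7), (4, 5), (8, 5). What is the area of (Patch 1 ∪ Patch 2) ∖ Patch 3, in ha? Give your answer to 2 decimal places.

|Patch 1 ∪ Patch 2| = 42.
|(Patch 1 ∪ Patch 2) ∩ Patch 3| = 27.
|(Patch 1 ∪ Patch 2) ∖ Patch 3| = 42 − 27 = 15.00.

15.00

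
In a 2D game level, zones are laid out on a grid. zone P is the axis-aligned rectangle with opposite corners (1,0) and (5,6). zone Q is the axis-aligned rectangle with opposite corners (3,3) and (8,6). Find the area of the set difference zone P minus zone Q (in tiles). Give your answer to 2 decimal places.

18.00

|zone P∩zone Q|: x∈[3,5], y∈[3,6] → 2·3 = 6.
|zone P| = 24.
|zone P ∖ zone Q| = |zone P| − |zone P∩zone Q| = 24 − 6 = 18.00.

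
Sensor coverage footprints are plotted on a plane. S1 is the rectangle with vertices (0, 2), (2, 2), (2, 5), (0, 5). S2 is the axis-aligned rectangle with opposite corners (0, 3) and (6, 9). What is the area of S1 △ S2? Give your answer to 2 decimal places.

|S1∩S2|: x∈[0,2], y∈[3,5] → 2·2 = 4.
|S1 △ S2| = |S1| + |S2| − 2·|S1∩S2| = 6 + 36 − 8 = 34.00.

34.00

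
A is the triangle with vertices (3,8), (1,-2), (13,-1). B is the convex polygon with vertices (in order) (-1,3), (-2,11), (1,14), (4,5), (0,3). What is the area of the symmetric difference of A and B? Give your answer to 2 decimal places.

|A| = 59, |B| = 40, |A∩B| = 3.1111.
|A △ B| = |A| + |B| − 2·|A∩B| = 59 + 40 − 6.2222 = 92.78.

92.78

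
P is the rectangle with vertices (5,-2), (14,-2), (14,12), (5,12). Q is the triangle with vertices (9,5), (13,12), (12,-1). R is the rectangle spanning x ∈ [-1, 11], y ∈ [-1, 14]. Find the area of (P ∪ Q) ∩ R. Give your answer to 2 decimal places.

78.00

The region (P ∪ Q) ∩ R is the polygon with vertices (5,12), (11,12), (11,-1), (5,-1).
By the shoelace formula its area is 78.00.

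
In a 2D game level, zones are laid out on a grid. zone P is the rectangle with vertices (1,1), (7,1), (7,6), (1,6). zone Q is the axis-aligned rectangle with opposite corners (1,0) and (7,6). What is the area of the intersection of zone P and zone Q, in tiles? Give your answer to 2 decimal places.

30.00

|zone P∩zone Q|: x∈[1,7], y∈[1,6] → 6·5 = 30.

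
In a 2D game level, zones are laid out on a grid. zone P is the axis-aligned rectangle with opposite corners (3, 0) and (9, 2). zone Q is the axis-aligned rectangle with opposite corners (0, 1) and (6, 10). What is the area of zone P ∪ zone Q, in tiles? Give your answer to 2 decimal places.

63.00

By inclusion–exclusion:
Individual areas: |zone P| = 12, |zone Q| = 54.
|zone P∩zone Q|: x∈[3,6], y∈[1,2] → 3·1 = 3.
|zone P ∪ zone Q| = 66 − 3 = 63.00.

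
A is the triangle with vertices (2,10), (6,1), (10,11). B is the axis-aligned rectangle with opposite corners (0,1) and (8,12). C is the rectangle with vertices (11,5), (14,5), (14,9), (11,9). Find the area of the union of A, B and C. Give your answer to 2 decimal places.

104.75

By inclusion–exclusion:
Individual areas: |A| = 38, |B| = 88, |C| = 12.
|A∩B| = 33.25.
|A∩C| = 0.
|B∩C| = 0 (no overlap).
|A∩B∩C| = 0.
|A ∪ B ∪ C| = 138 − 33.25 + 0 = 104.75.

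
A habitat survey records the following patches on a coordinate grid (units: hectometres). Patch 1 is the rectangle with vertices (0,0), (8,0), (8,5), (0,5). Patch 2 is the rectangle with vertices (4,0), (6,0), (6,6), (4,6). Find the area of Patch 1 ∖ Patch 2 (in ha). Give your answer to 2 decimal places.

30.00

|Patch 1∩Patch 2|: x∈[4,6], y∈[0,5] → 2·5 = 10.
|Patch 1| = 40.
|Patch 1 ∖ Patch 2| = |Patch 1| − |Patch 1∩Patch 2| = 40 − 10 = 30.00.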